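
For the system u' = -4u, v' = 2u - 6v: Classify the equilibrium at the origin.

stable node

A = [[-4,0],[2,-6]]; det(A-λI) = λ^2 + 10λ + 24.
λ = -4, -6: both negative.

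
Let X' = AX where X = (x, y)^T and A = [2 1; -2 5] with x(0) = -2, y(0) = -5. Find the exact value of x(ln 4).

-704

A = [[2,1],[-2,5]]; eigenvalues λ = 3, 4.
Eigenvectors: (-1,-1) for λ=3, (1,2) for λ=4.
From the initial condition, c_1 = -1, c_2 = -3.
x(ln 4) = (-1)(4^3)(-1) + (-3)(4^4)(1) = -704.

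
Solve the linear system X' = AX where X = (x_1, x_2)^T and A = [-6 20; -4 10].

x_1(t) = 2C_1e^(2t)sin(4t) - C_1e^(2t)cos(4t) - C_2e^(2t)sin(4t) - 2C_2e^(2t)cos(4t), x_2(t) = C_1e^(2t)sin(4t) - C_2e^(2t)cos(4t)

Coefficient matrix A = [[-6, 20], [-4, 10]].
Characteristic polynomial det(A - λI) = λ^2 - 4λ + 20 = 0.
Eigenvalues λ = 2 ± 4i (complex conjugate pair).
For λ=2+4i: an eigenvector is (-1,0) - i(2,1) = (-1 - 2i, 0 - i).
A real fundamental pair from Re and Im of e^((2+4i)t)v: X_1 = e^(2t)(cos(4t)·(-1,0) + sin(4t)·(2,1)), X_2 = e^(2t)(sin(4t)·(-1,0) - cos(4t)·(2,1)).
General solution: C_1X_1 + C_2X_2.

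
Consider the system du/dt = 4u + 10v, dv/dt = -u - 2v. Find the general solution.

u(t) = C_1e^(t)sin(t) - 3C_1e^(t)cos(t) - 3C_2e^(t)sin(t) - C_2e^(t)cos(t), v(t) = C_1e^(t)cos(t) + C_2e^(t)sin(t)

Coefficient matrix A = [[4, 10], [-1, -2]].
Characteristic polynomial det(A - λI) = λ^2 - 2λ + 2 = 0.
Eigenvalues λ = 1 ± i (complex conjugate pair).
For λ=1+i: an eigenvector is (-3,1) - i(1,0) = (-3 - i, 1).
A real fundamental pair from Re and Im of e^((1+i)t)v: X_1 = e^(t)(cos(t)·(-3,1) + sin(t)·(1,0)), X_2 = e^(t)(sin(t)·(-3,1) - cos(t)·(1,0)).
General solution: C_1X_1 + C_2X_2.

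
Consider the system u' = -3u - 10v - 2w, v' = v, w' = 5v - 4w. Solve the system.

u(t) = C_1e^(-3t) - 3C_2e^(t) + 2C_3e^(-4t), v(t) = C_2e^(t), w(t) = C_2e^(t) + C_3e^(-4t)

Coefficient matrix A = [[-3, -10, -2], [0, 1, 0], [0, 5, -4]].
det(A - λI) = 0 gives eigenvalues λ = -3, 1, -4.
For λ=-3: eigenvector (1,0,0).
For λ=1: eigenvector (-3,1,1).
For λ=-4: eigenvector (2,0,1).
General solution: C_1e^(-3t)(1,0,0) + C_2e^(t)(-3,1,1) + C_3e^(-4t)(2,0,1).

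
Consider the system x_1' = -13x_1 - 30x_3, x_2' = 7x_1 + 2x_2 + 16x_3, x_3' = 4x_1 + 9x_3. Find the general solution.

x_1(t) = 3C_2e^(-3t) - 5C_3e^(-t), x_2(t) = C_1e^(2t) - C_2e^(-3t) + C_3e^(-t), x_3(t) = -C_2e^(-3t) + 2C_3e^(-t)

Coefficient matrix A = [[-13, 0, -30], [7, 2, 16], [4, 0, 9]].
det(A - λI) = 0 gives eigenvalues λ = 2, -3, -1.
For λ=2: eigenvector (0,1,0).
For λ=-3: eigenvector (3,-1,-1).
For λ=-1: eigenvector (-5,1,2).
General solution: C_1e^(2t)(0,1,0) + C_2e^(-3t)(3,-1,-1) + C_3e^(-t)(-5,1,2).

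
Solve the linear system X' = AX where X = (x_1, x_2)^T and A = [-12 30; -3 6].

x_1(t) = -K_1e^(-3t)sin(3t) - 3K_1e^(-3t)cos(3t) - 3K_2e^(-3t)sin(3t) + K_2e^(-3t)cos(3t), x_2(t) = -K_1e^(-3t)cos(3t) - K_2e^(-3t)sin(3t)

Coefficient matrix A = [[-12, 30], [-3, 6]].
Characteristic polynomial det(A - λI) = λ^2 + 6λ + 18 = 0.
Eigenvalues λ = -3 ± 3i (complex conjugate pair).
For λ=-3+3i: an eigenvector is (-3,-1) - i(-1,0) = (-3 + i, -1).
A real fundamental pair from Re and Im of e^((-3+3i)t)v: X_1 = e^(-3t)(cos(3t)·(-3,-1) + sin(3t)·(-1,0)), X_2 = e^(-3t)(sin(3t)·(-3,-1) - cos(3t)·(-1,0)).
General solution: K_1X_1 + K_2X_2.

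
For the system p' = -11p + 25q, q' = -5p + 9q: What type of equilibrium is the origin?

A = [[-11,25],[-5,9]]; det(A-λI) = λ^2 + 2λ + 26.
λ = -1 ± 5i: negative real part.

stable spiral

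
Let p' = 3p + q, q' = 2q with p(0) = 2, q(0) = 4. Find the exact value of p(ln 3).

A = [[3,1],[0,2]]; eigenvalues λ = 2, 3.
Eigenvectors: (1,-1) for λ=2, (-1,0) for λ=3.
From the initial condition, c_1 = -4, c_2 = -6.
p(ln 3) = (-4)(3^2)(1) + (-6)(3^3)(-1) = 126.

126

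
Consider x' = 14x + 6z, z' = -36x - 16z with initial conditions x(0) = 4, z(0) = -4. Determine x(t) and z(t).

x(t) = 8e^(2t) - 4e^(-4t), z(t) = -16e^(2t) + 12e^(-4t)

Coefficient matrix A = [[14, 6], [-36, -16]].
Characteristic polynomial det(A - λI) = λ^2 + 2λ - 8 = 0.
Eigenvalues λ = 2, -4.
For λ=2: (A-λI) row 1 is [12, 6], so an eigenvector is (-1, 2).
For λ=-4: (A-λI) row 1 is [18, 6], so an eigenvector is (1, -3).
General solution: K_1e^(2t)(-1,2) + K_2e^(-4t)(1,-3).
Applying x(0)=4, z(0)=-4 gives K_1=-8, K_2=-4.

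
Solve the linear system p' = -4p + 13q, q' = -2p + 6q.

p(t) = -2C_1e^(t)sin(t) + 3C_1e^(t)cos(t) + 3C_2e^(t)sin(t) + 2C_2e^(t)cos(t), q(t) = -C_1e^(t)sin(t) + C_1e^(t)cos(t) + C_2e^(t)sin(t) + C_2e^(t)cos(t)

Coefficient matrix A = [[-4, 13], [-2, 6]].
Characteristic polynomial det(A - λI) = λ^2 - 2λ + 2 = 0.
Eigenvalues λ = 1 ± i (complex conjugate pair).
For λ=1+i: an eigenvector is (3,1) - i(-2,-1) = (3 + 2i, 1 + i).
A real fundamental pair from Re and Im of e^((1+i)t)v: X_1 = e^(t)(cos(t)·(3,1) + sin(t)·(-2,-1)), X_2 = e^(t)(sin(t)·(3,1) - cos(t)·(-2,-1)).
General solution: C_1X_1 + C_2X_2.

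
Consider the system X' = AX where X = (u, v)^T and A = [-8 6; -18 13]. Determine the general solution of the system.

Coefficient matrix A = [[-8, 6], [-18, 13]].
Characteristic polynomial det(A - λI) = λ^2 - 5λ + 4 = 0.
Eigenvalues λ = 4, 1.
For λ=4: (A-λI) row 1 is [-12, 6], so an eigenvector is (1, 2).
For λ=1: (A-λI) row 1 is [-9, 6], so an eigenvector is (2, 3).
General solution: K_1e^(4t)(1,2) + K_2e^(t)(2,3).

u(t) = K_1e^(4t) + 2K_2e^(t), v(t) = 2K_1e^(4t) + 3K_2e^(t)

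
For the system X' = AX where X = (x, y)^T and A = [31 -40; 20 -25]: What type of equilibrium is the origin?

unstable spiral

A = [[31,-40],[20,-25]]; det(A-λI) = λ^2 - 6λ + 25.
λ = 3 ± 4i: positive real part.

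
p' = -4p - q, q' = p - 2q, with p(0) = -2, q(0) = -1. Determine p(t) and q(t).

Coefficient matrix A = [[-4, -1], [1, -2]].
Characteristic polynomial det(A - λI) = λ^2 + 6λ + 9 = 0.
Single eigenvalue λ = -3 with algebraic multiplicity 2.
Eigenvector v = (1,-1); generalized eigenvector w with (A-λI)w=v is (-3,2).
General solution: e^(-3t)[K_1·v + K_2·(t·v + w)].
Applying p(0)=-2, q(0)=-1 gives K_1=7, K_2=3.

p(t) = 3te^(-3t) - 2e^(-3t), q(t) = -3te^(-3t) - e^(-3t)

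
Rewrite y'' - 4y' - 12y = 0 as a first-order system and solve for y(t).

y(t) = c_1e^(6t) + c_2e^(-2t)

Let x_1 = y, x_2 = y'. Then x_1' = x_2 and x_2' = 12x_1 + 4x_2.
A = [[0,1],[12,4]]; det(A-λI) = λ^2 - 4λ - 12.
Eigenvalues λ = 6, -2 with eigenvectors (1,6), (1,-2).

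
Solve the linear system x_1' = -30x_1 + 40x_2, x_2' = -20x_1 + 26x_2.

Coefficient matrix A = [[-30, 40], [-20, 26]].
Characteristic polynomial det(A - λI) = λ^2 + 4λ + 20 = 0.
Eigenvalues λ = -2 ± 4i (complex conjugate pair).
For λ=-2+4i: an eigenvector is (3,2) - i(-1,-1) = (3 + i, 2 + i).
A real fundamental pair from Re and Im of e^((-2+4i)t)v: X_1 = e^(-2t)(cos(4t)·(3,2) + sin(4t)·(-1,-1)), X_2 = e^(-2t)(sin(4t)·(3,2) - cos(4t)·(-1,-1)).
General solution: K_1X_1 + K_2X_2.

x_1(t) = -K_1e^(-2t)sin(4t) + 3K_1e^(-2t)cos(4t) + 3K_2e^(-2t)sin(4t) + K_2e^(-2t)cos(4t), x_2(t) = -K_1e^(-2t)sin(4t) + 2K_1e^(-2t)cos(4t) + 2K_2e^(-2t)sin(4t) + K_2e^(-2t)cos(4t)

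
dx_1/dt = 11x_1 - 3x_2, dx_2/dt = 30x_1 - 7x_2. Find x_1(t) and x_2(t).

x_1(t) = -K_1e^(2t)sin(3t) + K_2e^(2t)cos(3t), x_2(t) = -3K_1e^(2t)sin(3t) + K_1e^(2t)cos(3t) + K_2e^(2t)sin(3t) + 3K_2e^(2t)cos(3t)

Coefficient matrix A = [[11, -3], [30, -7]].
Characteristic polynomial det(A - λI) = λ^2 - 4λ + 13 = 0.
Eigenvalues λ = 2 ± 3i (complex conjugate pair).
For λ=2+3i: an eigenvector is (0,1) - i(-1,-3) = (0 + i, 1 + 3i).
A real fundamental pair from Re and Im of e^((2+3i)t)v: X_1 = e^(2t)(cos(3t)·(0,1) + sin(3t)·(-1,-3)), X_2 = e^(2t)(sin(3t)·(0,1) - cos(3t)·(-1,-3)).
General solution: K_1X_1 + K_2X_2.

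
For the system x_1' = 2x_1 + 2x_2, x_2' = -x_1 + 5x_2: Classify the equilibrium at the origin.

A = [[2,2],[-1,5]]; det(A-λI) = λ^2 - 7λ + 12.
λ = 4, 3: both positive.

unstable node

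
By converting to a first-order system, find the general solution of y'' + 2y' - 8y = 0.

y(t) = c_1e^(-4t) + c_2e^(2t)

Let x_1 = y, x_2 = y'. Then x_1' = x_2 and x_2' = 8x_1 - 2x_2.
A = [[0,1],[8,-2]]; det(A-λI) = λ^2 + 2λ - 8.
Eigenvalues λ = -4, 2 with eigenvectors (1,-4), (1,2).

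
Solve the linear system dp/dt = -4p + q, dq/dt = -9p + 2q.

Coefficient matrix A = [[-4, 1], [-9, 2]].
Characteristic polynomial det(A - λI) = λ^2 + 2λ + 1 = 0.
Single eigenvalue λ = -1 with algebraic multiplicity 2.
Eigenvector v = (-1,-3); generalized eigenvector w with (A-λI)w=v is (0,-1).
General solution: e^(-t)[c_1·v + c_2·(t·v + w)].

p(t) = -c_1e^(-t) - c_2te^(-t), q(t) = -3c_1e^(-t) - 3c_2te^(-t) - c_2e^(-t)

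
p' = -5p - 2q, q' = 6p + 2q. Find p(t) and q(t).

p(t) = c_1e^(-t) + 2c_2e^(-2t), q(t) = -2c_1e^(-t) - 3c_2e^(-2t)

Coefficient matrix A = [[-5, -2], [6, 2]].
Characteristic polynomial det(A - λI) = λ^2 + 3λ + 2 = 0.
Eigenvalues λ = -1, -2.
For λ=-1: (A-λI) row 1 is [-4, -2], so an eigenvector is (1, -2).
For λ=-2: (A-λI) row 1 is [-3, -2], so an eigenvector is (2, -3).
General solution: c_1e^(-t)(1,-2) + c_2e^(-2t)(2,-3).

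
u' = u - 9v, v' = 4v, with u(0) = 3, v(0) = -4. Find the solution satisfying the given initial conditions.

u(t) = 12e^(4t) - 9e^(t), v(t) = -4e^(4t)

Coefficient matrix A = [[1, -9], [0, 4]].
Characteristic polynomial det(A - λI) = λ^2 - 5λ + 4 = 0.
Eigenvalues λ = 4, 1.
For λ=4: (A-λI) row 1 is [-3, -9], so an eigenvector is (-3, 1).
For λ=1: (A-λI) row 1 is [0, -9], so an eigenvector is (-1, 0).
General solution: K_1e^(4t)(-3,1) + K_2e^(t)(-1,0).
Applying u(0)=3, v(0)=-4 gives K_1=-4, K_2=9.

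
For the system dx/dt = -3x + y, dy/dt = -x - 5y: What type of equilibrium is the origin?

stable improper node

A = [[-3,1],[-1,-5]]; det(A-λI) = λ^2 + 8λ + 16.
repeated λ = -4 with a single eigenvector.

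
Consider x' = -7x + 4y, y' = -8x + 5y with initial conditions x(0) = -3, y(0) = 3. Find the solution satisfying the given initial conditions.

x(t) = 6e^(t) - 9e^(-3t), y(t) = 12e^(t) - 9e^(-3t)

Coefficient matrix A = [[-7, 4], [-8, 5]].
Characteristic polynomial det(A - λI) = λ^2 + 2λ - 3 = 0.
Eigenvalues λ = -3, 1.
For λ=-3: (A-λI) row 1 is [-4, 4], so an eigenvector is (1, 1).
For λ=1: (A-λI) row 1 is [-8, 4], so an eigenvector is (1, 2).
General solution: C_1e^(-3t)(1,1) + C_2e^(t)(1,2).
Applying x(0)=-3, y(0)=3 gives C_1=-9, C_2=6.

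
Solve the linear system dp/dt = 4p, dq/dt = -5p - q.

p(t) = c_1e^(4t), q(t) = -c_1e^(4t) + c_2e^(-t)

Coefficient matrix A = [[4, 0], [-5, -1]].
Characteristic polynomial det(A - λI) = λ^2 - 3λ - 4 = 0.
Eigenvalues λ = 4, -1.
For λ=4: (A-λI) row 2 is [-5, -5], so an eigenvector is (1, -1).
For λ=-1: (A-λI) row 1 is [5, 0], so an eigenvector is (0, 1).
General solution: c_1e^(4t)(1,-1) + c_2e^(-t)(0,1).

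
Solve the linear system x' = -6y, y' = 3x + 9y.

Coefficient matrix A = [[0, -6], [3, 9]].
Characteristic polynomial det(A - λI) = λ^2 - 9λ + 18 = 0.
Eigenvalues λ = 3, 6.
For λ=3: (A-λI) row 1 is [-3, -6], so an eigenvector is (-2, 1).
For λ=6: (A-λI) row 1 is [-6, -6], so an eigenvector is (1, -1).
General solution: c_1e^(3t)(-2,1) + c_2e^(6t)(1,-1).

x(t) = -2c_1e^(3t) + c_2e^(6t), y(t) = c_1e^(3t) - c_2e^(6t)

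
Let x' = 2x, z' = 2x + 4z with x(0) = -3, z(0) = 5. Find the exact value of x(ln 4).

-48

A = [[2,0],[2,4]]; eigenvalues λ = 2, 4.
Eigenvectors: (1,-1) for λ=2, (0,-1) for λ=4.
From the initial condition, c_1 = -3, c_2 = -2.
x(ln 4) = (-3)(4^2)(1) + (-2)(4^4)(0) = -48.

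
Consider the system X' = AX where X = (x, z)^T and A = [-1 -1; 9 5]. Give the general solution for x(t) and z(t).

x(t) = c_1e^(2t) + c_2te^(2t) - c_2e^(2t), z(t) = -3c_1e^(2t) - 3c_2te^(2t) + 2c_2e^(2t)

Coefficient matrix A = [[-1, -1], [9, 5]].
Characteristic polynomial det(A - λI) = λ^2 - 4λ + 4 = 0.
Single eigenvalue λ = 2 with algebraic multiplicity 2.
Eigenvector v = (1,-3); generalized eigenvector w with (A-λI)w=v is (-1,2).
General solution: e^(2t)[c_1·v + c_2·(t·v + w)].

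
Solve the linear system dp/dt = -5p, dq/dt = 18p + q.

p(t) = c_1e^(-5t), q(t) = -3c_1e^(-5t) - c_2e^(t)

Coefficient matrix A = [[-5, 0], [18, 1]].
Characteristic polynomial det(A - λI) = λ^2 + 4λ - 5 = 0.
Eigenvalues λ = -5, 1.
For λ=-5: (A-λI) row 2 is [18, 6], so an eigenvector is (1, -3).
For λ=1: (A-λI) row 1 is [-6, 0], so an eigenvector is (0, -1).
General solution: c_1e^(-5t)(1,-3) + c_2e^(t)(0,-1).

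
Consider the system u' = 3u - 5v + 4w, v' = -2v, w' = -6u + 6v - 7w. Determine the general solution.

u(t) = c_1e^(-t) + c_2e^(-2t) - 2c_3e^(-3t), v(t) = c_2e^(-2t), w(t) = -c_1e^(-t) + 3c_3e^(-3t)

Coefficient matrix A = [[3, -5, 4], [0, -2, 0], [-6, 6, -7]].
det(A - λI) = 0 gives eigenvalues λ = -1, -2, -3.
For λ=-1: eigenvector (1,0,-1).
For λ=-2: eigenvector (1,1,0).
For λ=-3: eigenvector (-2,0,3).
General solution: c_1e^(-t)(1,0,-1) + c_2e^(-2t)(1,1,0) + c_3e^(-3t)(-2,0,3).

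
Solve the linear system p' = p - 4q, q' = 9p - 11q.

p(t) = 2C_1e^(-5t) + 2C_2te^(-5t) + C_2e^(-5t), q(t) = 3C_1e^(-5t) + 3C_2te^(-5t) + C_2e^(-5t)

Coefficient matrix A = [[1, -4], [9, -11]].
Characteristic polynomial det(A - λI) = λ^2 + 10λ + 25 = 0.
Single eigenvalue λ = -5 with algebraic multiplicity 2.
Eigenvector v = (2,3); generalized eigenvector w with (A-λI)w=v is (1,1).
General solution: e^(-5t)[C_1·v + C_2·(t·v + w)].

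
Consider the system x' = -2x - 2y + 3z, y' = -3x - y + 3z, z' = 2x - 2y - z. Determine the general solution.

Coefficient matrix A = [[-2, -2, 3], [-3, -1, 3], [2, -2, -1]].
det(A - λI) = 0 gives eigenvalues λ = -4, 1, -1.
For λ=-4: eigenvector (1,1,0).
For λ=1: eigenvector (-1,0,-1).
For λ=-1: eigenvector (1,1,1).
General solution: c_1e^(-4t)(1,1,0) + c_2e^(t)(-1,0,-1) + c_3e^(-t)(1,1,1).

x(t) = c_1e^(-4t) - c_2e^(t) + c_3e^(-t), y(t) = c_1e^(-4t) + c_3e^(-t), z(t) = -c_2e^(t) + c_3e^(-t)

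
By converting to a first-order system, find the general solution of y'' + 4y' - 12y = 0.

y(t) = K_1e^(-6t) + K_2e^(2t)

Let x_1 = y, x_2 = y'. Then x_1' = x_2 and x_2' = 12x_1 - 4x_2.
A = [[0,1],[12,-4]]; det(A-λI) = λ^2 + 4λ - 12.
Eigenvalues λ = -6, 2 with eigenvectors (1,-6), (1,2).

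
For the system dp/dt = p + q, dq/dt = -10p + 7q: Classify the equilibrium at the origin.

A = [[1,1],[-10,7]]; det(A-λI) = λ^2 - 8λ + 17.
λ = 4 ± i: positive real part.

unstable spiral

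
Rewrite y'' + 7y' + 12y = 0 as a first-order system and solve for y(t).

Let x_1 = y, x_2 = y'. Then x_1' = x_2 and x_2' = -12x_1 - 7x_2.
A = [[0,1],[-12,-7]]; det(A-λI) = λ^2 + 7λ + 12.
Eigenvalues λ = -4, -3 with eigenvectors (1,-4), (1,-3).

y(t) = C_1e^(-4t) + C_2e^(-3t)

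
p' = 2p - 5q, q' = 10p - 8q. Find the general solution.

p(t) = -C_1e^(-3t)sin(5t) + C_2e^(-3t)cos(5t), q(t) = -C_1e^(-3t)sin(5t) + C_1e^(-3t)cos(5t) + C_2e^(-3t)sin(5t) + C_2e^(-3t)cos(5t)

Coefficient matrix A = [[2, -5], [10, -8]].
Characteristic polynomial det(A - λI) = λ^2 + 6λ + 34 = 0.
Eigenvalues λ = -3 ± 5i (complex conjugate pair).
For λ=-3+5i: an eigenvector is (0,1) - i(-1,-1) = (0 + i, 1 + i).
A real fundamental pair from Re and Im of e^((-3+5i)t)v: X_1 = e^(-3t)(cos(5t)·(0,1) + sin(5t)·(-1,-1)), X_2 = e^(-3t)(sin(5t)·(0,1) - cos(5t)·(-1,-1)).
General solution: C_1X_1 + C_2X_2.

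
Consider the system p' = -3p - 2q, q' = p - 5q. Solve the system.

p(t) = K_1e^(-4t)sin(t) - K_1e^(-4t)cos(t) - K_2e^(-4t)sin(t) - K_2e^(-4t)cos(t), q(t) = -K_1e^(-4t)cos(t) - K_2e^(-4t)sin(t)

Coefficient matrix A = [[-3, -2], [1, -5]].
Characteristic polynomial det(A - λI) = λ^2 + 8λ + 17 = 0.
Eigenvalues λ = -4 ± i (complex conjugate pair).
For λ=-4+i: an eigenvector is (-1,-1) - i(1,0) = (-1 - i, -1).
A real fundamental pair from Re and Im of e^((-4+i)t)v: X_1 = e^(-4t)(cos(t)·(-1,-1) + sin(t)·(1,0)), X_2 = e^(-4t)(sin(t)·(-1,-1) - cos(t)·(1,0)).
General solution: K_1X_1 + K_2X_2.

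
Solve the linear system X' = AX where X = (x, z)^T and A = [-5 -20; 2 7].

x(t) = C_1e^(t)sin(2t) + 3C_1e^(t)cos(2t) + 3C_2e^(t)sin(2t) - C_2e^(t)cos(2t), z(t) = -C_1e^(t)cos(2t) - C_2e^(t)sin(2t)

Coefficient matrix A = [[-5, -20], [2, 7]].
Characteristic polynomial det(A - λI) = λ^2 - 2λ + 5 = 0.
Eigenvalues λ = 1 ± 2i (complex conjugate pair).
For λ=1+2i: an eigenvector is (3,-1) - i(1,0) = (3 - i, -1).
A real fundamental pair from Re and Im of e^((1+2i)t)v: X_1 = e^(t)(cos(2t)·(3,-1) + sin(2t)·(1,0)), X_2 = e^(t)(sin(2t)·(3,-1) - cos(2t)·(1,0)).
General solution: C_1X_1 + C_2X_2.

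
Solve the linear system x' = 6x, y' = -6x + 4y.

Coefficient matrix A = [[6, 0], [-6, 4]].
Characteristic polynomial det(A - λI) = λ^2 - 10λ + 24 = 0.
Eigenvalues λ = 4, 6.
For λ=4: (A-λI) row 1 is [2, 0], so an eigenvector is (0, 1).
For λ=6: (A-λI) row 2 is [-6, -2], so an eigenvector is (1, -3).
General solution: K_1e^(4t)(0,1) + K_2e^(6t)(1,-3).

x(t) = K_2e^(6t), y(t) = K_1e^(4t) - 3K_2e^(6t)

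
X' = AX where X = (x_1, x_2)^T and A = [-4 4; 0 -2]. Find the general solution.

x_1(t) = 2C_1e^(-2t) + C_2e^(-4t), x_2(t) = C_1e^(-2t)

Coefficient matrix A = [[-4, 4], [0, -2]].
Characteristic polynomial det(A - λI) = λ^2 + 6λ + 8 = 0.
Eigenvalues λ = -2, -4.
For λ=-2: (A-λI) row 1 is [-2, 4], so an eigenvector is (2, 1).
For λ=-4: (A-λI) row 1 is [0, 4], so an eigenvector is (1, 0).
General solution: C_1e^(-2t)(2,1) + C_2e^(-4t)(1,0).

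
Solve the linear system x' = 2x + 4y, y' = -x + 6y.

x(t) = -2c_1e^(4t) - 2c_2te^(4t) - c_2e^(4t), y(t) = -c_1e^(4t) - c_2te^(4t) - c_2e^(4t)

Coefficient matrix A = [[2, 4], [-1, 6]].
Characteristic polynomial det(A - λI) = λ^2 - 8λ + 16 = 0.
Single eigenvalue λ = 4 with algebraic multiplicity 2.
Eigenvector v = (-2,-1); generalized eigenvector w with (A-λI)w=v is (-1,-1).
General solution: e^(4t)[c_1·v + c_2·(t·v + w)].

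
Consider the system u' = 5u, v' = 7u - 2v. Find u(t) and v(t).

Coefficient matrix A = [[5, 0], [7, -2]].
Characteristic polynomial det(A - λI) = λ^2 - 3λ - 10 = 0.
Eigenvalues λ = -2, 5.
For λ=-2: (A-λI) row 1 is [7, 0], so an eigenvector is (0, 1).
For λ=5: (A-λI) row 2 is [7, -7], so an eigenvector is (-1, -1).
General solution: C_1e^(-2t)(0,1) + C_2e^(5t)(-1,-1).

u(t) = -C_2e^(5t), v(t) = C_1e^(-2t) - C_2e^(5t)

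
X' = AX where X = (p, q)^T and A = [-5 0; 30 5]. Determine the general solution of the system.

Coefficient matrix A = [[-5, 0], [30, 5]].
Characteristic polynomial det(A - λI) = λ^2 - 25 = 0.
Eigenvalues λ = -5, 5.
For λ=-5: (A-λI) row 2 is [30, 10], so an eigenvector is (-1, 3).
For λ=5: (A-λI) row 1 is [-10, 0], so an eigenvector is (0, 1).
General solution: c_1e^(-5t)(-1,3) + c_2e^(5t)(0,1).

p(t) = -c_1e^(-5t), q(t) = 3c_1e^(-5t) + c_2e^(5t)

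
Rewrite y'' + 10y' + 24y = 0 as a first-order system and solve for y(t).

y(t) = c_1e^(-4t) + c_2e^(-6t)

Let x_1 = y, x_2 = y'. Then x_1' = x_2 and x_2' = -24x_1 - 10x_2.
A = [[0,1],[-24,-10]]; det(A-λI) = λ^2 + 10λ + 24.
Eigenvalues λ = -4, -6 with eigenvectors (1,-4), (1,-6).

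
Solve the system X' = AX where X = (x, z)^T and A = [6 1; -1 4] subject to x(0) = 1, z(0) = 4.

Coefficient matrix A = [[6, 1], [-1, 4]].
Characteristic polynomial det(A - λI) = λ^2 - 10λ + 25 = 0.
Single eigenvalue λ = 5 with algebraic multiplicity 2.
Eigenvector v = (1,-1); generalized eigenvector w with (A-λI)w=v is (-1,2).
General solution: e^(5t)[c_1·v + c_2·(t·v + w)].
Applying x(0)=1, z(0)=4 gives c_1=6, c_2=5.

x(t) = 5te^(5t) + e^(5t), z(t) = -5te^(5t) + 4e^(5t)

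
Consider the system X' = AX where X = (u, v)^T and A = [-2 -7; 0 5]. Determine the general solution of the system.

Coefficient matrix A = [[-2, -7], [0, 5]].
Characteristic polynomial det(A - λI) = λ^2 - 3λ - 10 = 0.
Eigenvalues λ = 5, -2.
For λ=5: (A-λI) row 1 is [-7, -7], so an eigenvector is (-1, 1).
For λ=-2: (A-λI) row 1 is [0, -7], so an eigenvector is (1, 0).
General solution: C_1e^(5t)(-1,1) + C_2e^(-2t)(1,0).

u(t) = -C_1e^(5t) + C_2e^(-2t), v(t) = C_1e^(5t)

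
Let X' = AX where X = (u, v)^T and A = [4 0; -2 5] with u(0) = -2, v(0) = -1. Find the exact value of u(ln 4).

-512

A = [[4,0],[-2,5]]; eigenvalues λ = 4, 5.
Eigenvectors: (-1,-2) for λ=4, (0,-1) for λ=5.
From the initial condition, c_1 = 2, c_2 = -3.
u(ln 4) = (2)(4^4)(-1) + (-3)(4^5)(0) = -512.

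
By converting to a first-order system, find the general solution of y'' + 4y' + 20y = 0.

y(t) = c_1e^(-2t)cos(4t) + c_2e^(-2t)sin(4t)

Let x_1 = y, x_2 = y'. Then x_1' = x_2 and x_2' = -20x_1 - 4x_2.
A = [[0,1],[-20,-4]]; det(A-λI) = λ^2 + 4λ + 20.
Eigenvalues λ = -2 ± 4i.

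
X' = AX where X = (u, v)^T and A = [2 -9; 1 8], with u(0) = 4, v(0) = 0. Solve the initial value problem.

u(t) = -12te^(5t) + 4e^(5t), v(t) = 4te^(5t)

Coefficient matrix A = [[2, -9], [1, 8]].
Characteristic polynomial det(A - λI) = λ^2 - 10λ + 25 = 0.
Single eigenvalue λ = 5 with algebraic multiplicity 2.
Eigenvector v = (-3,1); generalized eigenvector w with (A-λI)w=v is (1,0).
General solution: e^(5t)[c_1·v + c_2·(t·v + w)].
Applying u(0)=4, v(0)=0 gives c_1=0, c_2=4.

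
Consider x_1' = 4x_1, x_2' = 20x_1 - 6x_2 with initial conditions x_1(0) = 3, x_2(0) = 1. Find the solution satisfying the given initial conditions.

x_1(t) = 3e^(4t), x_2(t) = 6e^(4t) - 5e^(-6t)

Coefficient matrix A = [[4, 0], [20, -6]].
Characteristic polynomial det(A - λI) = λ^2 + 2λ - 24 = 0.
Eigenvalues λ = -6, 4.
For λ=-6: (A-λI) row 1 is [10, 0], so an eigenvector is (0, 1).
For λ=4: (A-λI) row 2 is [20, -10], so an eigenvector is (1, 2).
General solution: c_1e^(-6t)(0,1) + c_2e^(4t)(1,2).
Applying x_1(0)=3, x_2(0)=1 gives c_1=-5, c_2=3.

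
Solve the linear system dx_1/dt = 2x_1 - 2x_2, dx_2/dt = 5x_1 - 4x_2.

x_1(t) = -K_1e^(-t)sin(t) - K_1e^(-t)cos(t) - K_2e^(-t)sin(t) + K_2e^(-t)cos(t), x_2(t) = -2K_1e^(-t)sin(t) - K_1e^(-t)cos(t) - K_2e^(-t)sin(t) + 2K_2e^(-t)cos(t)

Coefficient matrix A = [[2, -2], [5, -4]].
Characteristic polynomial det(A - λI) = λ^2 + 2λ + 2 = 0.
Eigenvalues λ = -1 ± i (complex conjugate pair).
For λ=-1+i: an eigenvector is (-1,-1) - i(-1,-2) = (-1 + i, -1 + 2i).
A real fundamental pair from Re and Im of e^((-1+i)t)v: X_1 = e^(-t)(cos(t)·(-1,-1) + sin(t)·(-1,-2)), X_2 = e^(-t)(sin(t)·(-1,-1) - cos(t)·(-1,-2)).
General solution: K_1X_1 + K_2X_2.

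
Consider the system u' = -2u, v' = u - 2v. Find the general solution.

Coefficient matrix A = [[-2, 0], [1, -2]].
Characteristic polynomial det(A - λI) = λ^2 + 4λ + 4 = 0.
Single eigenvalue λ = -2 with algebraic multiplicity 2.
Eigenvector v = (0,-1); generalized eigenvector w with (A-λI)w=v is (-1,1).
General solution: e^(-2t)[c_1·v + c_2·(t·v + w)].

u(t) = -c_2e^(-2t), v(t) = -c_1e^(-2t) - c_2te^(-2t) + c_2e^(-2t)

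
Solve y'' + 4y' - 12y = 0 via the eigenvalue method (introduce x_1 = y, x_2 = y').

Let x_1 = y, x_2 = y'. Then x_1' = x_2 and x_2' = 12x_1 - 4x_2.
A = [[0,1],[12,-4]]; det(A-λI) = λ^2 + 4λ - 12.
Eigenvalues λ = 2, -6 with eigenvectors (1,2), (1,-6).

y(t) = K_1e^(2t) + K_2e^(-6t)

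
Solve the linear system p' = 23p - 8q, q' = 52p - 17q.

Coefficient matrix A = [[23, -8], [52, -17]].
Characteristic polynomial det(A - λI) = λ^2 - 6λ + 25 = 0.
Eigenvalues λ = 3 ± 4i (complex conjugate pair).
For λ=3+4i: an eigenvector is (-1,-2) - i(-1,-3) = (-1 + i, -2 + 3i).
A real fundamental pair from Re and Im of e^((3+4i)t)v: X_1 = e^(3t)(cos(4t)·(-1,-2) + sin(4t)·(-1,-3)), X_2 = e^(3t)(sin(4t)·(-1,-2) - cos(4t)·(-1,-3)).
General solution: C_1X_1 + C_2X_2.

p(t) = -C_1e^(3t)sin(4t) - C_1e^(3t)cos(4t) - C_2e^(3t)sin(4t) + C_2e^(3t)cos(4t), q(t) = -3C_1e^(3t)sin(4t) - 2C_1e^(3t)cos(4t) - 2C_2e^(3t)sin(4t) + 3C_2e^(3t)cos(4t)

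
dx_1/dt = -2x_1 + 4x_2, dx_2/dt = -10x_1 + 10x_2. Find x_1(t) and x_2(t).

Coefficient matrix A = [[-2, 4], [-10, 10]].
Characteristic polynomial det(A - λI) = λ^2 - 8λ + 20 = 0.
Eigenvalues λ = 4 ± 2i (complex conjugate pair).
For λ=4+2i: an eigenvector is (1,1) - i(-1,-2) = (1 + i, 1 + 2i).
A real fundamental pair from Re and Im of e^((4+2i)t)v: X_1 = e^(4t)(cos(2t)·(1,1) + sin(2t)·(-1,-2)), X_2 = e^(4t)(sin(2t)·(1,1) - cos(2t)·(-1,-2)).
General solution: K_1X_1 + K_2X_2.

x_1(t) = -K_1e^(4t)sin(2t) + K_1e^(4t)cos(2t) + K_2e^(4t)sin(2t) + K_2e^(4t)cos(2t), x_2(t) = -2K_1e^(4t)sin(2t) + K_1e^(4t)cos(2t) + K_2e^(4t)sin(2t) + 2K_2e^(4t)cos(2t)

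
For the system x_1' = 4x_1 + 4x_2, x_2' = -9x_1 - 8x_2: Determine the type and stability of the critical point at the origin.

stable improper node

A = [[4,4],[-9,-8]]; det(A-λI) = λ^2 + 4λ + 4.
repeated λ = -2 with a single eigenvector.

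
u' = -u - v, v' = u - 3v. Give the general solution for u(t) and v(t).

Coefficient matrix A = [[-1, -1], [1, -3]].
Characteristic polynomial det(A - λI) = λ^2 + 4λ + 4 = 0.
Single eigenvalue λ = -2 with algebraic multiplicity 2.
Eigenvector v = (1,1); generalized eigenvector w with (A-λI)w=v is (-1,-2).
General solution: e^(-2t)[K_1·v + K_2·(t·v + w)].

u(t) = K_1e^(-2t) + K_2te^(-2t) - K_2e^(-2t), v(t) = K_1e^(-2t) + K_2te^(-2t) - 2K_2e^(-2t)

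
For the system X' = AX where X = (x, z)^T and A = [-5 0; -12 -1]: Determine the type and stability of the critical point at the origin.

A = [[-5,0],[-12,-1]]; det(A-λI) = λ^2 + 6λ + 5.
λ = -5, -1: both negative.

stable node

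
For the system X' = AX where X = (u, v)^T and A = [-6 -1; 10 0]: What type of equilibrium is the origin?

stable spiral

A = [[-6,-1],[10,0]]; det(A-λI) = λ^2 + 6λ + 10.
λ = -3 ± i: negative real part.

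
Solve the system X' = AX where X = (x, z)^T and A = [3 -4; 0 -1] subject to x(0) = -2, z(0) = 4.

x(t) = -6e^(3t) + 4e^(-t), z(t) = 4e^(-t)

Coefficient matrix A = [[3, -4], [0, -1]].
Characteristic polynomial det(A - λI) = λ^2 - 2λ - 3 = 0.
Eigenvalues λ = 3, -1.
For λ=3: (A-λI) row 1 is [0, -4], so an eigenvector is (-1, 0).
For λ=-1: (A-λI) row 1 is [4, -4], so an eigenvector is (1, 1).
General solution: C_1e^(3t)(-1,0) + C_2e^(-t)(1,1).
Applying x(0)=-2, z(0)=4 gives C_1=6, C_2=4.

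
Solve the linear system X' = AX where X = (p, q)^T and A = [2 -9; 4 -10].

p(t) = -3K_1e^(-4t) - 3K_2te^(-4t) + K_2e^(-4t), q(t) = -2K_1e^(-4t) - 2K_2te^(-4t) + K_2e^(-4t)

Coefficient matrix A = [[2, -9], [4, -10]].
Characteristic polynomial det(A - λI) = λ^2 + 8λ + 16 = 0.
Single eigenvalue λ = -4 with algebraic multiplicity 2.
Eigenvector v = (-3,-2); generalized eigenvector w with (A-λI)w=v is (1,1).
General solution: e^(-4t)[K_1·v + K_2·(t·v + w)].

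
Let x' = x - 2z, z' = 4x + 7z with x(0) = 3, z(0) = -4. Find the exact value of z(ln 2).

A = [[1,-2],[4,7]]; eigenvalues λ = 5, 3.
Eigenvectors: (-1,2) for λ=5, (-1,1) for λ=3.
From the initial condition, c_1 = -1, c_2 = -2.
z(ln 2) = (-1)(2^5)(2) + (-2)(2^3)(1) = -80.

-80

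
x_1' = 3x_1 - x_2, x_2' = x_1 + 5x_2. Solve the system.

Coefficient matrix A = [[3, -1], [1, 5]].
Characteristic polynomial det(A - λI) = λ^2 - 8λ + 16 = 0.
Single eigenvalue λ = 4 with algebraic multiplicity 2.
Eigenvector v = (1,-1); generalized eigenvector w with (A-λI)w=v is (-1,0).
General solution: e^(4t)[c_1·v + c_2·(t·v + w)].

x_1(t) = c_1e^(4t) + c_2te^(4t) - c_2e^(4t), x_2(t) = -c_1e^(4t) - c_2te^(4t)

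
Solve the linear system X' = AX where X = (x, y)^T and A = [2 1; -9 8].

x(t) = -K_1e^(5t) - K_2te^(5t), y(t) = -3K_1e^(5t) - 3K_2te^(5t) - K_2e^(5t)

Coefficient matrix A = [[2, 1], [-9, 8]].
Characteristic polynomial det(A - λI) = λ^2 - 10λ + 25 = 0.
Single eigenvalue λ = 5 with algebraic multiplicity 2.
Eigenvector v = (-1,-3); generalized eigenvector w with (A-λI)w=v is (0,-1).
General solution: e^(5t)[K_1·v + K_2·(t·v + w)].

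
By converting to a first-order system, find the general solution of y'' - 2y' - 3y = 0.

y(t) = c_1e^(3t) + c_2e^(-t)

Let x_1 = y, x_2 = y'. Then x_1' = x_2 and x_2' = 3x_1 + 2x_2.
A = [[0,1],[3,2]]; det(A-λI) = λ^2 - 2λ - 3.
Eigenvalues λ = 3, -1 with eigenvectors (1,3), (1,-1).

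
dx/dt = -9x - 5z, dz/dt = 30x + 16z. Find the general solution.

Coefficient matrix A = [[-9, -5], [30, 16]].
Characteristic polynomial det(A - λI) = λ^2 - 7λ + 6 = 0.
Eigenvalues λ = 1, 6.
For λ=1: (A-λI) row 1 is [-10, -5], so an eigenvector is (-1, 2).
For λ=6: (A-λI) row 1 is [-15, -5], so an eigenvector is (-1, 3).
General solution: C_1e^(t)(-1,2) + C_2e^(6t)(-1,3).

x(t) = -C_1e^(t) - C_2e^(6t), z(t) = 2C_1e^(t) + 3C_2e^(6t)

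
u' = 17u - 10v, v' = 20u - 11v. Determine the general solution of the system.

u(t) = K_1e^(3t)sin(2t) - 2K_1e^(3t)cos(2t) - 2K_2e^(3t)sin(2t) - K_2e^(3t)cos(2t), v(t) = K_1e^(3t)sin(2t) - 3K_1e^(3t)cos(2t) - 3K_2e^(3t)sin(2t) - K_2e^(3t)cos(2t)

Coefficient matrix A = [[17, -10], [20, -11]].
Characteristic polynomial det(A - λI) = λ^2 - 6λ + 13 = 0.
Eigenvalues λ = 3 ± 2i (complex conjugate pair).
For λ=3+2i: an eigenvector is (-2,-3) - i(1,1) = (-2 - i, -3 - i).
A real fundamental pair from Re and Im of e^((3+2i)t)v: X_1 = e^(3t)(cos(2t)·(-2,-3) + sin(2t)·(1,1)), X_2 = e^(3t)(sin(2t)·(-2,-3) - cos(2t)·(1,1)).
General solution: K_1X_1 + K_2X_2.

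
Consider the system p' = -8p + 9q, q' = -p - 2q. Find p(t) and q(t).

Coefficient matrix A = [[-8, 9], [-1, -2]].
Characteristic polynomial det(A - λI) = λ^2 + 10λ + 25 = 0.
Single eigenvalue λ = -5 with algebraic multiplicity 2.
Eigenvector v = (-3,-1); generalized eigenvector w with (A-λI)w=v is (1,0).
General solution: e^(-5t)[K_1·v + K_2·(t·v + w)].

p(t) = -3K_1e^(-5t) - 3K_2te^(-5t) + K_2e^(-5t), q(t) = -K_1e^(-5t) - K_2te^(-5t)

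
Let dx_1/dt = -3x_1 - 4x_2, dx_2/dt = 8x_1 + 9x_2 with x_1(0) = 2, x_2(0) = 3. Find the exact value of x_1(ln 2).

A = [[-3,-4],[8,9]]; eigenvalues λ = 5, 1.
Eigenvectors: (-1,2) for λ=5, (-1,1) for λ=1.
From the initial condition, c_1 = 5, c_2 = -7.
x_1(ln 2) = (5)(2^5)(-1) + (-7)(2^1)(-1) = -146.

-146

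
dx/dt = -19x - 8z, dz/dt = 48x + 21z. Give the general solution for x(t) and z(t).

Coefficient matrix A = [[-19, -8], [48, 21]].
Characteristic polynomial det(A - λI) = λ^2 - 2λ - 15 = 0.
Eigenvalues λ = -3, 5.
For λ=-3: (A-λI) row 1 is [-16, -8], so an eigenvector is (1, -2).
For λ=5: (A-λI) row 1 is [-24, -8], so an eigenvector is (1, -3).
General solution: K_1e^(-3t)(1,-2) + K_2e^(5t)(1,-3).

x(t) = K_1e^(-3t) + K_2e^(5t), z(t) = -2K_1e^(-3t) - 3K_2e^(5t)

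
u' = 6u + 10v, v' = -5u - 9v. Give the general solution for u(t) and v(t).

Coefficient matrix A = [[6, 10], [-5, -9]].
Characteristic polynomial det(A - λI) = λ^2 + 3λ - 4 = 0.
Eigenvalues λ = -4, 1.
For λ=-4: (A-λI) row 1 is [10, 10], so an eigenvector is (1, -1).
For λ=1: (A-λI) row 1 is [5, 10], so an eigenvector is (2, -1).
General solution: C_1e^(-4t)(1,-1) + C_2e^(t)(2,-1).

u(t) = C_1e^(-4t) + 2C_2e^(t), v(t) = -C_1e^(-4t) - C_2e^(t)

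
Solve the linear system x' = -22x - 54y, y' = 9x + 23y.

Coefficient matrix A = [[-22, -54], [9, 23]].
Characteristic polynomial det(A - λI) = λ^2 - λ - 20 = 0.
Eigenvalues λ = 5, -4.
For λ=5: (A-λI) row 1 is [-27, -54], so an eigenvector is (-2, 1).
For λ=-4: (A-λI) row 1 is [-18, -54], so an eigenvector is (3, -1).
General solution: K_1e^(5t)(-2,1) + K_2e^(-4t)(3,-1).

x(t) = -2K_1e^(5t) + 3K_2e^(-4t), y(t) = K_1e^(5t) - K_2e^(-4t)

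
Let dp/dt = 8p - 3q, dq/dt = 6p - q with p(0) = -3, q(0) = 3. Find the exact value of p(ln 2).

-264

A = [[8,-3],[6,-1]]; eigenvalues λ = 5, 2.
Eigenvectors: (1,1) for λ=5, (-1,-2) for λ=2.
From the initial condition, c_1 = -9, c_2 = -6.
p(ln 2) = (-9)(2^5)(1) + (-6)(2^2)(-1) = -264.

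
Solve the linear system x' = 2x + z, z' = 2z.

x(t) = C_1e^(2t) + C_2te^(2t) - 2C_2e^(2t), z(t) = C_2e^(2t)

Coefficient matrix A = [[2, 1], [0, 2]].
Characteristic polynomial det(A - λI) = λ^2 - 4λ + 4 = 0.
Single eigenvalue λ = 2 with algebraic multiplicity 2.
Eigenvector v = (1,0); generalized eigenvector w with (A-λI)w=v is (-2,1).
General solution: e^(2t)[C_1·v + C_2·(t·v + w)].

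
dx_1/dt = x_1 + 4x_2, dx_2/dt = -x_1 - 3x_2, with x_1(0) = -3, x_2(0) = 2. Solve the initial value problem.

Coefficient matrix A = [[1, 4], [-1, -3]].
Characteristic polynomial det(A - λI) = λ^2 + 2λ + 1 = 0.
Single eigenvalue λ = -1 with algebraic multiplicity 2.
Eigenvector v = (-2,1); generalized eigenvector w with (A-λI)w=v is (3,-2).
General solution: e^(-t)[K_1·v + K_2·(t·v + w)].
Applying x_1(0)=-3, x_2(0)=2 gives K_1=0, K_2=-1.

x_1(t) = 2te^(-t) - 3e^(-t), x_2(t) = -te^(-t) + 2e^(-t)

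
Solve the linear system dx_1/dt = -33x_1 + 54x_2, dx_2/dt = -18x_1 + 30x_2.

x_1(t) = 2c_1e^(-6t) - 3c_2e^(3t), x_2(t) = c_1e^(-6t) - 2c_2e^(3t)

Coefficient matrix A = [[-33, 54], [-18, 30]].
Characteristic polynomial det(A - λI) = λ^2 + 3λ - 18 = 0.
Eigenvalues λ = -6, 3.
For λ=-6: (A-λI) row 1 is [-27, 54], so an eigenvector is (2, 1).
For λ=3: (A-λI) row 1 is [-36, 54], so an eigenvector is (-3, -2).
General solution: c_1e^(-6t)(2,1) + c_2e^(3t)(-3,-2).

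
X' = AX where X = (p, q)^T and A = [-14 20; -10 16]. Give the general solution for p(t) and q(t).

Coefficient matrix A = [[-14, 20], [-10, 16]].
Characteristic polynomial det(A - λI) = λ^2 - 2λ - 24 = 0.
Eigenvalues λ = -4, 6.
For λ=-4: (A-λI) row 1 is [-10, 20], so an eigenvector is (2, 1).
For λ=6: (A-λI) row 1 is [-20, 20], so an eigenvector is (1, 1).
General solution: C_1e^(-4t)(2,1) + C_2e^(6t)(1,1).

p(t) = 2C_1e^(-4t) + C_2e^(6t), q(t) = C_1e^(-4t) + C_2e^(6t)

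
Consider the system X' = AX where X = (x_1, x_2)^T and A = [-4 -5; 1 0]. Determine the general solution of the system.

x_1(t) = 2C_1e^(-2t)sin(t) - C_1e^(-2t)cos(t) - C_2e^(-2t)sin(t) - 2C_2e^(-2t)cos(t), x_2(t) = -C_1e^(-2t)sin(t) + C_2e^(-2t)cos(t)

Coefficient matrix A = [[-4, -5], [1, 0]].
Characteristic polynomial det(A - λI) = λ^2 + 4λ + 5 = 0.
Eigenvalues λ = -2 ± i (complex conjugate pair).
For λ=-2+i: an eigenvector is (-1,0) - i(2,-1) = (-1 - 2i, 0 + i).
A real fundamental pair from Re and Im of e^((-2+i)t)v: X_1 = e^(-2t)(cos(t)·(-1,0) + sin(t)·(2,-1)), X_2 = e^(-2t)(sin(t)·(-1,0) - cos(t)·(2,-1)).
General solution: C_1X_1 + C_2X_2.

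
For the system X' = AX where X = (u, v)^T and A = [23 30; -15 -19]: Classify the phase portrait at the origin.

unstable spiral

A = [[23,30],[-15,-19]]; det(A-λI) = λ^2 - 4λ + 13.
λ = 2 ± 3i: positive real part.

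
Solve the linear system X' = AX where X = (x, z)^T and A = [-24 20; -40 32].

Coefficient matrix A = [[-24, 20], [-40, 32]].
Characteristic polynomial det(A - λI) = λ^2 - 8λ + 32 = 0.
Eigenvalues λ = 4 ± 4i (complex conjugate pair).
For λ=4+4i: an eigenvector is (-2,-3) - i(-1,-1) = (-2 + i, -3 + i).
A real fundamental pair from Re and Im of e^((4+4i)t)v: X_1 = e^(4t)(cos(4t)·(-2,-3) + sin(4t)·(-1,-1)), X_2 = e^(4t)(sin(4t)·(-2,-3) - cos(4t)·(-1,-1)).
General solution: C_1X_1 + C_2X_2.

x(t) = -C_1e^(4t)sin(4t) - 2C_1e^(4t)cos(4t) - 2C_2e^(4t)sin(4t) + C_2e^(4t)cos(4t), z(t) = -C_1e^(4t)sin(4t) - 3C_1e^(4t)cos(4t) - 3C_2e^(4t)sin(4t) + C_2e^(4t)cos(4t)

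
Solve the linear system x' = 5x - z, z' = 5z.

Coefficient matrix A = [[5, -1], [0, 5]].
Characteristic polynomial det(A - λI) = λ^2 - 10λ + 25 = 0.
Single eigenvalue λ = 5 with algebraic multiplicity 2.
Eigenvector v = (-1,0); generalized eigenvector w with (A-λI)w=v is (-2,1).
General solution: e^(5t)[c_1·v + c_2·(t·v + w)].

x(t) = -c_1e^(5t) - c_2te^(5t) - 2c_2e^(5t), z(t) = c_2e^(5t)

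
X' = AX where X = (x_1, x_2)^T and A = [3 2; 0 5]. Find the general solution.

Coefficient matrix A = [[3, 2], [0, 5]].
Characteristic polynomial det(A - λI) = λ^2 - 8λ + 15 = 0.
Eigenvalues λ = 5, 3.
For λ=5: (A-λI) row 1 is [-2, 2], so an eigenvector is (-1, -1).
For λ=3: (A-λI) row 1 is [0, 2], so an eigenvector is (1, 0).
General solution: K_1e^(5t)(-1,-1) + K_2e^(3t)(1,0).

x_1(t) = -K_1e^(5t) + K_2e^(3t), x_2(t) = -K_1e^(5t)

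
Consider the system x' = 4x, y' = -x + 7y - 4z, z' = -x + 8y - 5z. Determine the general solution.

Coefficient matrix A = [[4, 0, 0], [-1, 7, -4], [-1, 8, -5]].
det(A - λI) = 0 gives eigenvalues λ = 3, -1, 4.
For λ=3: eigenvector (0,1,1).
For λ=-1: eigenvector (0,-1,-2).
For λ=4: eigenvector (1,-1,-1).
General solution: K_1e^(3t)(0,1,1) + K_2e^(-t)(0,-1,-2) + K_3e^(4t)(1,-1,-1).

x(t) = K_3e^(4t), y(t) = K_1e^(3t) - K_2e^(-t) - K_3e^(4t), z(t) = K_1e^(3t) - 2K_2e^(-t) - K_3e^(4t)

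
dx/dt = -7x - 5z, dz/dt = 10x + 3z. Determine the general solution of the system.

Coefficient matrix A = [[-7, -5], [10, 3]].
Characteristic polynomial det(A - λI) = λ^2 + 4λ + 29 = 0.
Eigenvalues λ = -2 ± 5i (complex conjugate pair).
For λ=-2+5i: an eigenvector is (1,-1) - i(0,1) = (1, -1 - i).
A real fundamental pair from Re and Im of e^((-2+5i)t)v: X_1 = e^(-2t)(cos(5t)·(1,-1) + sin(5t)·(0,1)), X_2 = e^(-2t)(sin(5t)·(1,-1) - cos(5t)·(0,1)).
General solution: K_1X_1 + K_2X_2.

x(t) = K_1e^(-2t)cos(5t) + K_2e^(-2t)sin(5t), z(t) = K_1e^(-2t)sin(5t) - K_1e^(-2t)cos(5t) - K_2e^(-2t)sin(5t) - K_2e^(-2t)cos(5t)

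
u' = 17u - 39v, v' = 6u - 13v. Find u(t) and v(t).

u(t) = 3c_1e^(2t)sin(3t) - 2c_1e^(2t)cos(3t) - 2c_2e^(2t)sin(3t) - 3c_2e^(2t)cos(3t), v(t) = c_1e^(2t)sin(3t) - c_1e^(2t)cos(3t) - c_2e^(2t)sin(3t) - c_2e^(2t)cos(3t)

Coefficient matrix A = [[17, -39], [6, -13]].
Characteristic polynomial det(A - λI) = λ^2 - 4λ + 13 = 0.
Eigenvalues λ = 2 ± 3i (complex conjugate pair).
For λ=2+3i: an eigenvector is (-2,-1) - i(3,1) = (-2 - 3i, -1 - i).
A real fundamental pair from Re and Im of e^((2+3i)t)v: X_1 = e^(2t)(cos(3t)·(-2,-1) + sin(3t)·(3,1)), X_2 = e^(2t)(sin(3t)·(-2,-1) - cos(3t)·(3,1)).
General solution: c_1X_1 + c_2X_2.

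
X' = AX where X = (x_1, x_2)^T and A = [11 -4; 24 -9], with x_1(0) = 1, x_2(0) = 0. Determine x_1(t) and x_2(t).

x_1(t) = 3e^(3t) - 2e^(-t), x_2(t) = 6e^(3t) - 6e^(-t)

Coefficient matrix A = [[11, -4], [24, -9]].
Characteristic polynomial det(A - λI) = λ^2 - 2λ - 3 = 0.
Eigenvalues λ = 3, -1.
For λ=3: (A-λI) row 1 is [8, -4], so an eigenvector is (-1, -2).
For λ=-1: (A-λI) row 1 is [12, -4], so an eigenvector is (-1, -3).
General solution: K_1e^(3t)(-1,-2) + K_2e^(-t)(-1,-3).
Applying x_1(0)=1, x_2(0)=0 gives K_1=-3, K_2=2.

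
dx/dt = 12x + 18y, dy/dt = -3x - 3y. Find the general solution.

x(t) = 2c_1e^(3t) - 3c_2e^(6t), y(t) = -c_1e^(3t) + c_2e^(6t)

Coefficient matrix A = [[12, 18], [-3, -3]].
Characteristic polynomial det(A - λI) = λ^2 - 9λ + 18 = 0.
Eigenvalues λ = 3, 6.
For λ=3: (A-λI) row 1 is [9, 18], so an eigenvector is (2, -1).
For λ=6: (A-λI) row 1 is [6, 18], so an eigenvector is (-3, 1).
General solution: c_1e^(3t)(2,-1) + c_2e^(6t)(-3,1).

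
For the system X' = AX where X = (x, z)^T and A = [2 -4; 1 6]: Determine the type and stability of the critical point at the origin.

unstable improper node

A = [[2,-4],[1,6]]; det(A-λI) = λ^2 - 8λ + 16.
repeated λ = 4 with a single eigenvector.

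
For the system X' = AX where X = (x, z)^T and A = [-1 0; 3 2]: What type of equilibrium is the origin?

A = [[-1,0],[3,2]]; det(A-λI) = λ^2 - λ - 2.
λ = 2, -1: opposite signs.

saddle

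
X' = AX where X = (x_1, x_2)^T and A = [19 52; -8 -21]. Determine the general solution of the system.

Coefficient matrix A = [[19, 52], [-8, -21]].
Characteristic polynomial det(A - λI) = λ^2 + 2λ + 17 = 0.
Eigenvalues λ = -1 ± 4i (complex conjugate pair).
For λ=-1+4i: an eigenvector is (2,-1) - i(-3,1) = (2 + 3i, -1 - i).
A real fundamental pair from Re and Im of e^((-1+4i)t)v: X_1 = e^(-t)(cos(4t)·(2,-1) + sin(4t)·(-3,1)), X_2 = e^(-t)(sin(4t)·(2,-1) - cos(4t)·(-3,1)).
General solution: c_1X_1 + c_2X_2.

x_1(t) = -3c_1e^(-t)sin(4t) + 2c_1e^(-t)cos(4t) + 2c_2e^(-t)sin(4t) + 3c_2e^(-t)cos(4t), x_2(t) = c_1e^(-t)sin(4t) - c_1e^(-t)cos(4t) - c_2e^(-t)sin(4t) - c_2e^(-t)cos(4t)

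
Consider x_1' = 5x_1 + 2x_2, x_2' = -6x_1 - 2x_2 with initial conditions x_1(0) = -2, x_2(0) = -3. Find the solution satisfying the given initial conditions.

Coefficient matrix A = [[5, 2], [-6, -2]].
Characteristic polynomial det(A - λI) = λ^2 - 3λ + 2 = 0.
Eigenvalues λ = 2, 1.
For λ=2: (A-λI) row 1 is [3, 2], so an eigenvector is (2, -3).
For λ=1: (A-λI) row 1 is [4, 2], so an eigenvector is (-1, 2).
General solution: C_1e^(2t)(2,-3) + C_2e^(t)(-1,2).
Applying x_1(0)=-2, x_2(0)=-3 gives C_1=-7, C_2=-12.

x_1(t) = -14e^(2t) + 12e^(t), x_2(t) = 21e^(2t) - 24e^(t)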